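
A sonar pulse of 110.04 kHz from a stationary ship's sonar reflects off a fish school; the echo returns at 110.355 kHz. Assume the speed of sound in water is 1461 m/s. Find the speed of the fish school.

2.09 m/s

Double Doppler shift off a moving reflector: f₂ = f₀ · (v + u)/(v − u) (u > 0 toward emitter).
Rearranging, u = v · (f₂ − f₀)/(f₂ + f₀) = 1461 × 0.315/220.395 ≈ 2.09 m/s.
So the fish school is moving at 2.09 m/s toward the emitter.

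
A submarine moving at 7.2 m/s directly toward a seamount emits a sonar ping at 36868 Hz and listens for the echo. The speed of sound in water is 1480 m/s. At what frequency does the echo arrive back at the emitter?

37228 Hz

The seamount receives the sound from a moving source: f₁ = f₀ · v/(v − v_e) = 36868 × 1480/1472.8 ≈ 37048 Hz.
On the return leg the submarine is a moving observer: f₂ = f₁ · (v + v_e)/v = 37048 × 1487.2/1480 ≈ 37228 Hz.
Equivalently f₂ = f₀ · (v + v_e)/(v − v_e).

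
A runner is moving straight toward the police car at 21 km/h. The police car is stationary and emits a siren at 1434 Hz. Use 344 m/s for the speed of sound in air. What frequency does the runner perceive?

21 km/h = 5.833 m/s.
Moving observer, stationary source: f' = f · (v + v_o)/v.
f' = 1434 × (344 + 5.833)/344 = 1434 × 349.83/344 ≈ 1458 Hz.

1458 Hz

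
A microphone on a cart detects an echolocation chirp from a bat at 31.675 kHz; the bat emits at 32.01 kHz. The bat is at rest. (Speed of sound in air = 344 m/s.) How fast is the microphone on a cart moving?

3.6 m/s

f' < f, so the microphone on a cart is receding.
f' = f · (v − v_o)/v ⇒ v_o = v · |f'/f − 1|.
v_o = 344 × |31.675/32.01 − 1| = 344 × 0.01047 ≈ 3.6 m/s.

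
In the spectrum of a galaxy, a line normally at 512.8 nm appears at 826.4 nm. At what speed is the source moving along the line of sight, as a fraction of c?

0.444c

λ'/λ₀ = 1.6115 > 1 (redshift), so the source is receding.
λ'/λ₀ = √((1 + β)/(1 − β)) for a receding source ⇒ β = (r² − 1)/(r² + 1) with r = λ'/λ₀.
β = (2.5971 − 1)/(2.5971 + 1) ≈ 0.444.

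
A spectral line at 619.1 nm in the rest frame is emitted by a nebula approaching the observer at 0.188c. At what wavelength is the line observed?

511.8 nm

Relativistic Doppler for wavelength: λ' = λ₀ · √((1 − β)/(1 + β)).
λ' = 619.1 × √(0.8120/1.1880) = 619.1 × 0.82674 ≈ 511.8 nm.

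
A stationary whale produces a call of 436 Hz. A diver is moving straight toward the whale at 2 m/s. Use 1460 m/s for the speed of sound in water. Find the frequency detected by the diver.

437 Hz

Moving observer, stationary source: f' = f · (v + v_o)/v.
f' = 436 × (1460 + 2)/1460 = 436 × 1462/1460 ≈ 437 Hz.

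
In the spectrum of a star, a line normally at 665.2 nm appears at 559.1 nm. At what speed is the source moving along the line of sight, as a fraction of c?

0.172

λ'/λ₀ = 0.8405 < 1 (blueshift), so the source is approaching.
λ'/λ₀ = √((1 − β)/(1 + β)) for an approaching source ⇒ β = (1 − r²)/(1 + r²) with r = λ'/λ₀.
β = (1 − 0.7064)/(1 + 0.7064) ≈ 0.172.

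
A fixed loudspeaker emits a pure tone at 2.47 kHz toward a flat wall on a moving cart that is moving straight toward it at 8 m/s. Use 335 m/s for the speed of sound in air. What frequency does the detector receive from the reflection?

2.59 kHz

At the flat wall on a moving cart (a moving observer), f₁ = f₀ · (v + u)/v = 2.47 × 343/335 ≈ 2.53 kHz.
The reflection then acts as a moving source: f₂ = f₁ · v/(v − u) ≈ 2.59 kHz.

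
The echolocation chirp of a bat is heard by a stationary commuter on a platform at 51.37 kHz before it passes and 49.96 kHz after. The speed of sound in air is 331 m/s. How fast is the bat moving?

f₁/f₂ = (v + v_s)/(v − v_s), so v_s = v · (f₁ − f₂)/(f₁ + f₂).
v_s = 331 × (51.37 − 49.96)/(51.37 + 49.96) = 331 × 1.41/101.33 ≈ 4.6 m/s.

4.6 m/s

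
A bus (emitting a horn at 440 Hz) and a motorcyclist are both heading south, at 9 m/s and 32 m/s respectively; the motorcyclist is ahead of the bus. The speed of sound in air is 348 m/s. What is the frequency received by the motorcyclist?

The motorcyclist is ahead, so the bus is moving toward it while the motorcyclist is moving away from the bus.
Both move, so f' = f · (v − v_o)/(v − v_s).
f' = 440 × (348 − 32)/(348 − 9) = 440 × 316/339 ≈ 410 Hz.

410 Hz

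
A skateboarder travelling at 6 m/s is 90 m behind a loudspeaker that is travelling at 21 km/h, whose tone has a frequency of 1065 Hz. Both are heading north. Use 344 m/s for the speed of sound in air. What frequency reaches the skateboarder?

21 km/h = 5.833 m/s.
The skateboarder is behind, so the loudspeaker is moving away from it while the skateboarder is moving toward the loudspeaker.
General Doppler shift: f' = f · (v + v_o)/(v + v_s).
f' = 1065 × (344 + 6)/(344 + 5.833) = 1065 × 350/349.83 ≈ 1066 Hz.

1066 Hz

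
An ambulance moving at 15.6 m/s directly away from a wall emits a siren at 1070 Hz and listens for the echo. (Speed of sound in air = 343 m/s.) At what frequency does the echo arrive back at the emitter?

The wall receives the sound from a moving source: f₁ = f₀ · v/(v + v_e) = 1070 × 343/358.6 ≈ 1023 Hz.
On the return leg the ambulance is a moving observer: f₂ = f₁ · (v − v_e)/v = 1023 × 327.4/343 ≈ 977 Hz.

977 Hz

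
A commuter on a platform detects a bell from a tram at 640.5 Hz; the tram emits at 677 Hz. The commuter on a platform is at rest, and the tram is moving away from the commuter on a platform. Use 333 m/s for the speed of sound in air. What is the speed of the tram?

f' = f · v/(v + v_s) ⇒ v_s = v · |1 − f/f'|.
v_s = 333 × |1 − 677/640.5| = 333 × 0.05699 ≈ 19.0 m/s.

19.0 m/s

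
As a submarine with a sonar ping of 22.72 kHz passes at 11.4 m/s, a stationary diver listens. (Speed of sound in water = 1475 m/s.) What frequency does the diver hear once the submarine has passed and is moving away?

22.5 kHz

Receding: f₂ = f · v/(v + v_s) = 22.72 × 1475/1486.4 ≈ 22.5 kHz.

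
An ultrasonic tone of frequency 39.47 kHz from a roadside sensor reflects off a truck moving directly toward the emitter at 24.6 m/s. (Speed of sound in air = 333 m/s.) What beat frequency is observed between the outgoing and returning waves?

6297 Hz

The truck first receives the wave as a moving observer: f₁ = f₀ · (v + u)/v = 39.47 × (333 + 24.6)/333 ≈ 42.39 kHz.
On reflection it acts as a source moving toward the stationary detector: f₂ = f₁ · v/(v − u) = 42.39 × 333/308.4 ≈ 45.77 kHz.
Equivalently f₂ = f₀ · (v + u)/(v − u).
Beat frequency (with f₀ = 39470 Hz): |f₂ − f₀| = 2u·f₀/(v − u) = 2 × 24.6 × 39470/308.4 ≈ 6297 Hz.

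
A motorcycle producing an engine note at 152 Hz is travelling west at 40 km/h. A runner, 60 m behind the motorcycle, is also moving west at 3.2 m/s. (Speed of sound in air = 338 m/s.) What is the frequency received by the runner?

40 km/h = 11.11 m/s.
The runner is behind, so the motorcycle is moving away from it while the runner is moving toward the motorcycle.
Both move, so f' = f · (v + v_o)/(v + v_s).
f' = 152 × (338 + 3.2)/(338 + 11.11) = 152 × 341.2/349.11 ≈ 149 Hz.

149 Hz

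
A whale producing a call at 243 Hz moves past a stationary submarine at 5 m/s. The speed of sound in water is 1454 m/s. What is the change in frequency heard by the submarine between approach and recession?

Approaching: f₁ = f · v/(v − v_s) = 243 × 1454/1449 ≈ 243.84 Hz.
Receding: f₂ = f · v/(v + v_s) = 243 × 1454/1459 ≈ 242.17 Hz.
Drop: f₁ − f₂ = 2f·v·v_s/(v² − v_s²) = 2 × 243 × 1454 × 5/(1454² − 5²) ≈ 1.67 Hz.

1.67 Hz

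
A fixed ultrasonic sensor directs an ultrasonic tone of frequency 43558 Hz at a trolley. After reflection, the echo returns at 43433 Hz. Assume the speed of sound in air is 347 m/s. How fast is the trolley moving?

Double Doppler shift off a moving reflector: f₂ = f₀ · (v + u)/(v − u) (u > 0 toward emitter).
Rearranging, u = v · (f₂ − f₀)/(f₂ + f₀) = 347 × -125/86991 ≈ -0.50 m/s.
So the trolley is moving at 0.50 m/s away from the emitter.

0.50 m/s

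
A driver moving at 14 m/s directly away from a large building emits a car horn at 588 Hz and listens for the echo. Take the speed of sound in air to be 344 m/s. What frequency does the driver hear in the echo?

The large building receives the sound from a moving source: f₁ = f₀ · v/(v + v_e) = 588 × 344/358 ≈ 565 Hz.
On the return leg the driver is a moving observer: f₂ = f₁ · (v − v_e)/v = 565 × 330/344 ≈ 542 Hz.
Equivalently f₂ = f₀ · (v − v_e)/(v + v_e).

542 Hz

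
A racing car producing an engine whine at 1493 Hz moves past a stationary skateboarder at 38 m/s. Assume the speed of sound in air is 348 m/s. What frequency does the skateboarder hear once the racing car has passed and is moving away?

Receding: f₂ = f · v/(v + v_s) = 1493 × 348/386 ≈ 1346 Hz.

1346 Hz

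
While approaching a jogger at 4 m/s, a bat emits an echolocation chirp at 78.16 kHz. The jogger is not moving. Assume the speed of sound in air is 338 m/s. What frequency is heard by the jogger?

79.1 kHz

Moving source, stationary observer: f' = f · v/(v − v_s) since the source is approaching.
f' = 78.16 × 338/(338 − 4) = 78.16 × 338/334 ≈ 79.1 kHz.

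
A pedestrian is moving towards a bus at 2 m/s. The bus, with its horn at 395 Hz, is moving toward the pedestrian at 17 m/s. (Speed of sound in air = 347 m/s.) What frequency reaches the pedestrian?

418 Hz

With source approaching and observer approaching, f' = f · (v + v_o)/(v − v_s).
f' = 395 × (347 + 2)/(347 − 17) = 395 × 349/330 ≈ 418 Hz.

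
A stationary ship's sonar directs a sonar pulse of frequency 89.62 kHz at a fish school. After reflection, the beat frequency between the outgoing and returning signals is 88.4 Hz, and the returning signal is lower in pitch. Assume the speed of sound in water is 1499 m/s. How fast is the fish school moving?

Double Doppler shift off a moving reflector: f₂ = f₀ · (v + u)/(v − u) (u > 0 toward emitter).
Returning signal is lower, so f₂ = f₀ − Δf = 89620 − 88.4 = 89531.6 Hz.
Rearranging, u = v · (f₂ − f₀)/(f₂ + f₀) = 1499 × -88.4/179151.6 ≈ -0.74 m/s.
So the fish school is moving at 0.74 m/s away from the emitter.

0.74 m/s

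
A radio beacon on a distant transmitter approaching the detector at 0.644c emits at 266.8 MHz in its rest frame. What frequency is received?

573.3 MHz

Relativistic Doppler for frequency: f' = f₀ · √((1 + β)/(1 − β)).
f' = 266.8 × √(1.6440/0.3560) = 266.8 × 2.14895 ≈ 573.3 MHz.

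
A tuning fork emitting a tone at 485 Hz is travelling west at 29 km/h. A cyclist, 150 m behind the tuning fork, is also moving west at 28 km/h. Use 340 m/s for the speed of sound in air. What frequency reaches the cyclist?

29 km/h = 8.056 m/s; 28 km/h = 7.778 m/s.
The cyclist is behind, so the tuning fork is moving away from it while the cyclist is moving toward the tuning fork.
General Doppler shift: f' = f · (v + v_o)/(v + v_s).
f' = 485 × (340 + 7.778)/(340 + 8.056) = 485 × 347.78/348.06 ≈ 485 Hz.

485 Hz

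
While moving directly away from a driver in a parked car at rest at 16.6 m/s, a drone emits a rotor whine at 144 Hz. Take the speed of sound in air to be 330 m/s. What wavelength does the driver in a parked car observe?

Only the source moves, away from the listener, so f' = f · v/(v + v_s).
f' = 144 × 330/(330 + 16.6) ≈ 137 Hz.
λ' = v/f' = 330/137.103 ≈ 2.41 m.

2.41 m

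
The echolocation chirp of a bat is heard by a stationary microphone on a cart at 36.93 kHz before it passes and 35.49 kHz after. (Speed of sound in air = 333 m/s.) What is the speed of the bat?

6.6 m/s

f₁/f₂ = (v + v_s)/(v − v_s), so v_s = v · (f₁ − f₂)/(f₁ + f₂).
v_s = 333 × (36.93 − 35.49)/(36.93 + 35.49) = 333 × 1.44/72.42 ≈ 6.6 m/s.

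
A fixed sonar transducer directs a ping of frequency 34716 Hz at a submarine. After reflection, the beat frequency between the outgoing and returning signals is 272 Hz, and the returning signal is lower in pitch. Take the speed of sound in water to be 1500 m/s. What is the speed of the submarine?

5.9 m/s

Double Doppler shift off a moving reflector: f₂ = f₀ · (v + u)/(v − u) (u > 0 toward emitter).
Returning signal is lower, so f₂ = f₀ − Δf = 34716 − 272 = 34444 Hz.
Rearranging, u = v · (f₂ − f₀)/(f₂ + f₀) = 1500 × -272/69160 ≈ -5.9 m/s.
So the submarine is moving at 5.9 m/s away from the emitter.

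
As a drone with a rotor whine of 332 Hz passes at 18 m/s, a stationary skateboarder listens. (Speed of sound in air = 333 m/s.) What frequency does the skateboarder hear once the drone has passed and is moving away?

Receding: f₂ = f · v/(v + v_s) = 332 × 333/351 ≈ 315 Hz.

315 Hz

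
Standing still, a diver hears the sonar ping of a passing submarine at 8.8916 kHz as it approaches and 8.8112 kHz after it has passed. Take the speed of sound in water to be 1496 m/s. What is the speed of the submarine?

f₁/f₂ = (v + v_s)/(v − v_s), so v_s = v · (f₁ − f₂)/(f₁ + f₂).
v_s = 1496 × (8.8916 − 8.8112)/(8.8916 + 8.8112) = 1496 × 0.0804/17.7028 ≈ 6.8 m/s.

6.8 m/s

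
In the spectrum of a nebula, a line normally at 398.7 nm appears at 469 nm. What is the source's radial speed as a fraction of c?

λ'/λ₀ = 1.1763 > 1 (redshift), so the source is receding.
λ'/λ₀ = √((1 + β)/(1 − β)) for a receding source ⇒ β = (r² − 1)/(r² + 1) with r = λ'/λ₀.
β = (1.3837 − 1)/(1.3837 + 1) ≈ 0.161.

0.161c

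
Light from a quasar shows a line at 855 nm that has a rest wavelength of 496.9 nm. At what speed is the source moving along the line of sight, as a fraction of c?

0.495c

λ'/λ₀ = 1.7207 > 1 (redshift), so the source is receding.
λ'/λ₀ = √((1 + β)/(1 − β)) for a receding source ⇒ β = (r² − 1)/(r² + 1) with r = λ'/λ₀.
β = (2.9607 − 1)/(2.9607 + 1) ≈ 0.495.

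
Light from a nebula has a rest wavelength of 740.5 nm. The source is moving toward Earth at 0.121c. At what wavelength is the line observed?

Relativistic Doppler for wavelength: λ' = λ₀ · √((1 − β)/(1 + β)).
λ' = 740.5 × √(0.8790/1.1210) = 740.5 × 0.88551 ≈ 655.7 nm.

655.7 nm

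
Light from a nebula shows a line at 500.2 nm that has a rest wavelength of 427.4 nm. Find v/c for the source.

λ'/λ₀ = 1.1703 > 1 (redshift), so the source is receding.
λ'/λ₀ = √((1 + β)/(1 − β)) for a receding source ⇒ β = (r² − 1)/(r² + 1) with r = λ'/λ₀.
β = (1.3697 − 1)/(1.3697 + 1) ≈ 0.156.

0.156c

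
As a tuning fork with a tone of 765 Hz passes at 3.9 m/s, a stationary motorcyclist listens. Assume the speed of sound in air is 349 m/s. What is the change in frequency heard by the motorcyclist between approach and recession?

Approaching: f₁ = f · v/(v − v_s) = 765 × 349/345.1 ≈ 773.6 Hz.
Receding: f₂ = f · v/(v + v_s) = 765 × 349/352.9 ≈ 756.5 Hz.
Drop: f₁ − f₂ = 2f·v·v_s/(v² − v_s²) = 2 × 765 × 349 × 3.9/(349² − 3.9²) ≈ 17.1 Hz.

17.1 Hz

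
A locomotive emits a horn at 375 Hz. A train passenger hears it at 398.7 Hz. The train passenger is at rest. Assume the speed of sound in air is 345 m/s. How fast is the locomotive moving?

f' > f, so the locomotive is approaching.
f' = f · v/(v − v_s) ⇒ v_s = v · |1 − f/f'|.
v_s = 345 × |1 − 375/398.7| = 345 × 0.05944 ≈ 20.5 m/s.

20.5 m/s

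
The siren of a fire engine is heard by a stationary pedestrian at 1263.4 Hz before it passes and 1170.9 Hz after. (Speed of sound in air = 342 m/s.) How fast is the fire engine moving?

13.0 m/s

f₁/f₂ = (v + v_s)/(v − v_s), so v_s = v · (f₁ − f₂)/(f₁ + f₂).
v_s = 342 × (1263.4 − 1170.9)/(1263.4 + 1170.9) = 342 × 92.5/2434.3 ≈ 13.0 m/s.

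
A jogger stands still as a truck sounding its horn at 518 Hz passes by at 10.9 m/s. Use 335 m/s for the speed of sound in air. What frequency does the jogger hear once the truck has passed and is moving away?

Receding: f₂ = f · v/(v + v_s) = 518 × 335/345.9 ≈ 502 Hz.

502 Hz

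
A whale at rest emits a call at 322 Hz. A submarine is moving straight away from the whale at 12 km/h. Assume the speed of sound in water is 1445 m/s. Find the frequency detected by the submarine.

12 km/h = 3.333 m/s.
Moving observer, stationary source: f' = f · (v − v_o)/v.
f' = 322 × (1445 − 3.333)/1445 = 322 × 1441.7/1445 ≈ 321 Hz.

321 Hz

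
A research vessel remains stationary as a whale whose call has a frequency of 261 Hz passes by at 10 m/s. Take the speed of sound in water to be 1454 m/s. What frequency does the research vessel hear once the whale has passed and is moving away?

259 Hz

Receding: f₂ = f · v/(v + v_s) = 261 × 1454/1464 ≈ 259 Hz.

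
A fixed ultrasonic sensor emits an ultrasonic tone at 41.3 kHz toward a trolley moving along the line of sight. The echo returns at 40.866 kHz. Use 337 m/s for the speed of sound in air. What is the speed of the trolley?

1.78 m/s

Double Doppler shift off a moving reflector: f₂ = f₀ · (v + u)/(v − u) (u > 0 toward emitter).
Rearranging, u = v · (f₂ − f₀)/(f₂ + f₀) = 337 × -0.434/82.166 ≈ -1.78 m/s.
So the trolley is moving at 1.78 m/s away from the emitter.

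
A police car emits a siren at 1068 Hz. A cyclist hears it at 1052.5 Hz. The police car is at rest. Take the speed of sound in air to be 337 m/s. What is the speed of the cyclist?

4.9 m/s

f' < f, so the cyclist is receding.
f' = f · (v − v_o)/v ⇒ v_o = v · |f'/f − 1|.
v_o = 337 × |1052.5/1068 − 1| = 337 × 0.01451 ≈ 4.9 m/s.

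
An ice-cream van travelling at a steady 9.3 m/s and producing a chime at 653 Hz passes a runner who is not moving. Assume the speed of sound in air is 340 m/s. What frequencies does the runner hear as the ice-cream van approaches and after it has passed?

Approaching: f₁ = f · v/(v − v_s) = 653 × 340/330.7 ≈ 671 Hz.
Receding: f₂ = f · v/(v + v_s) = 653 × 340/349.3 ≈ 636 Hz.

671 Hz approaching; 636 Hz receding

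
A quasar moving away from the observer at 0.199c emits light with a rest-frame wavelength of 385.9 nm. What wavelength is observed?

Relativistic Doppler for wavelength: λ' = λ₀ · √((1 + β)/(1 − β)).
λ' = 385.9 × √(1.1990/0.8010) = 385.9 × 1.22347 ≈ 472.1 nm.

472.1 nm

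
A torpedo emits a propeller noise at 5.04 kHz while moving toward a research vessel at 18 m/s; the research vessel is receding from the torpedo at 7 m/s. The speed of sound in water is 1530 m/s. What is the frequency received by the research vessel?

With source approaching and observer receding, f' = f · (v − v_o)/(v − v_s).
f' = 5.04 × (1530 − 7)/(1530 − 18) = 5.04 × 1523/1512 ≈ 5.08 kHz.

5.08 kHz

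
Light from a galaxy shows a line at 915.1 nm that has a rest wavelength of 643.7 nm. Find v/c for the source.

λ'/λ₀ = 1.4216 > 1 (redshift), so the source is receding.
λ'/λ₀ = √((1 + β)/(1 − β)) for a receding source ⇒ β = (r² − 1)/(r² + 1) with r = λ'/λ₀.
β = (2.0210 − 1)/(2.0210 + 1) ≈ 0.338.

0.338c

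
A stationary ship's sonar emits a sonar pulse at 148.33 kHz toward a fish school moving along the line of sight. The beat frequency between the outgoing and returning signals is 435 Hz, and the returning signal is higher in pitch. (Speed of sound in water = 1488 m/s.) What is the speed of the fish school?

Double Doppler shift off a moving reflector: f₂ = f₀ · (v + u)/(v − u) (u > 0 toward emitter).
Returning signal is higher, so f₂ = f₀ + Δf = 148330 + 435 = 148765 Hz.
Rearranging, u = v · (f₂ − f₀)/(f₂ + f₀) = 1488 × 435/297095 ≈ 2.18 m/s.
So the fish school is moving at 2.18 m/s toward the emitter.

2.18 m/s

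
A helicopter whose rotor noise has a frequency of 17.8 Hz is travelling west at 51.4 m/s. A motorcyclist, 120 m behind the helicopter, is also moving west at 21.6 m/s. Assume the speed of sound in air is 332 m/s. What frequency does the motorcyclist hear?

The motorcyclist is behind, so the helicopter is moving away from it while the motorcyclist is moving toward the helicopter.
Both move, so f' = f · (v + v_o)/(v + v_s).
f' = 17.8 × (332 + 21.6)/(332 + 51.4) = 17.8 × 353.6/383.4 ≈ 16.4 Hz.

16.4 Hz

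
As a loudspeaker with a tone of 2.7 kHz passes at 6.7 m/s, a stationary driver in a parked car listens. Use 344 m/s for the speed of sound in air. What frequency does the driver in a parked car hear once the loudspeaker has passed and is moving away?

2.65 kHz

Receding: f₂ = f · v/(v + v_s) = 2.7 × 344/350.7 ≈ 2.65 kHz.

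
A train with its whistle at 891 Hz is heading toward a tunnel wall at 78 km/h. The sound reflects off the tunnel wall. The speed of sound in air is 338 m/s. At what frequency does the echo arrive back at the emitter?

1013 Hz

78 km/h = 21.67 m/s.
The tunnel wall receives the sound from a moving source: f₁ = f₀ · v/(v − v_e) = 891 × 338/316.33 ≈ 952 Hz.
On the return leg the train is a moving observer: f₂ = f₁ · (v + v_e)/v = 952 × 359.67/338 ≈ 1013 Hz.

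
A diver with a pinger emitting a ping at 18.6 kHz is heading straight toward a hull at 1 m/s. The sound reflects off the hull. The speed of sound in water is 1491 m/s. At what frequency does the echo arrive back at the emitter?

The hull receives the sound from a moving source: f₁ = f₀ · v/(v − v_e) = 18.6 × 1491/1490 ≈ 18.61 kHz.
On the return leg the diver with a pinger is a moving observer: f₂ = f₁ · (v + v_e)/v = 18.61 × 1492/1491 ≈ 18.62 kHz.
Equivalently f₂ = f₀ · (v + v_e)/(v − v_e).

18.62 kHz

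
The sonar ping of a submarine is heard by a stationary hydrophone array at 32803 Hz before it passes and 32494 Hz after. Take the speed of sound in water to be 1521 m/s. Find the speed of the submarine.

f₁/f₂ = (v + v_s)/(v − v_s), so v_s = v · (f₁ − f₂)/(f₁ + f₂).
v_s = 1521 × (32803 − 32494)/(32803 + 32494) = 1521 × 309/65297 ≈ 7.2 m/s.

7.2 m/s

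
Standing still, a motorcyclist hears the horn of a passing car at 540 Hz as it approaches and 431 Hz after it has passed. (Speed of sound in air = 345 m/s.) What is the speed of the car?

39 m/s

f₁/f₂ = (v + v_s)/(v − v_s), so v_s = v · (f₁ − f₂)/(f₁ + f₂).
v_s = 345 × (540 − 431)/(540 + 431) = 345 × 109/971 ≈ 39 m/s.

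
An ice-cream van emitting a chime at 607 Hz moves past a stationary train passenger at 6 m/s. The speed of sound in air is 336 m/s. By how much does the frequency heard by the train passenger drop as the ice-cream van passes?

21.7 Hz

Approaching: f₁ = f · v/(v − v_s) = 607 × 336/330 ≈ 618.0 Hz.
Receding: f₂ = f · v/(v + v_s) = 607 × 336/342 ≈ 596.4 Hz.
Drop: f₁ − f₂ = 2f·v·v_s/(v² − v_s²) = 2 × 607 × 336 × 6/(336² − 6²) ≈ 21.7 Hz.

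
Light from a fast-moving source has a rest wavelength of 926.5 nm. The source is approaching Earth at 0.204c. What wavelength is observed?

753.3 nm

Relativistic Doppler for wavelength: λ' = λ₀ · √((1 − β)/(1 + β)).
λ' = 926.5 × √(0.7960/1.2040) = 926.5 × 0.81310 ≈ 753.3 nm.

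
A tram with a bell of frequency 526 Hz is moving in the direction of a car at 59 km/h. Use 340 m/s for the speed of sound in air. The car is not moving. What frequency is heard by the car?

553 Hz

59 km/h = 16.39 m/s.
Moving source, stationary observer: f' = f · v/(v − v_s) since the source is approaching.
f' = 526 × 340/(340 − 16.39) = 526 × 340/323.6 ≈ 553 Hz.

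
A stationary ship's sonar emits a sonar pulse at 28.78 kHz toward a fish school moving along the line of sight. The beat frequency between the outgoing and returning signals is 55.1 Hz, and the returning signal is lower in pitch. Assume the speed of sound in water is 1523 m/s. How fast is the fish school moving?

Double Doppler shift off a moving reflector: f₂ = f₀ · (v + u)/(v − u) (u > 0 toward emitter).
Returning signal is lower, so f₂ = f₀ − Δf = 28780 − 55.1 = 28724.9 Hz.
Rearranging, u = v · (f₂ − f₀)/(f₂ + f₀) = 1523 × -55.1/57504.9 ≈ -1.46 m/s.
So the fish school is moving at 1.46 m/s away from the emitter.

1.46 m/s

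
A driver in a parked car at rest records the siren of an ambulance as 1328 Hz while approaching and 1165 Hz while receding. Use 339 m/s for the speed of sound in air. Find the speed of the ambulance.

22.2 m/s

f₁/f₂ = (v + v_s)/(v − v_s), so v_s = v · (f₁ − f₂)/(f₁ + f₂).
v_s = 339 × (1328 − 1165)/(1328 + 1165) = 339 × 163/2493 ≈ 22.2 m/s.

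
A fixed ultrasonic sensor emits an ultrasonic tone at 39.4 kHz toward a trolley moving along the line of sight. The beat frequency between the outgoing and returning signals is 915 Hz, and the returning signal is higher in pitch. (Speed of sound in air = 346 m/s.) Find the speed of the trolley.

4.0 m/s

Double Doppler shift off a moving reflector: f₂ = f₀ · (v + u)/(v − u) (u > 0 toward emitter).
Returning signal is higher, so f₂ = f₀ + Δf = 39400 + 915 = 40315 Hz.
Rearranging, u = v · (f₂ − f₀)/(f₂ + f₀) = 346 × 915/79715 ≈ 4.0 m/s.
So the trolley is moving at 4.0 m/s toward the emitter.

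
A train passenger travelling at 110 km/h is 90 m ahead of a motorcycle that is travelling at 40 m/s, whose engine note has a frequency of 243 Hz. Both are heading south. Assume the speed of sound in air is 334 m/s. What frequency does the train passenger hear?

110 km/h = 30.56 m/s.
The train passenger is ahead, so the motorcycle is moving toward it while the train passenger is moving away from the motorcycle.
With source approaching and observer receding, f' = f · (v − v_o)/(v − v_s).
f' = 243 × (334 − 30.56)/(334 − 40) = 243 × 303.44/294 ≈ 251 Hz.

251 Hz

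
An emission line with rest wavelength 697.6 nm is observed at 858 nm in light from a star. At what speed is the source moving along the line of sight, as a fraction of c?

0.204

λ'/λ₀ = 1.2299 > 1 (redshift), so the source is receding.
λ'/λ₀ = √((1 + β)/(1 − β)) for a receding source ⇒ β = (r² − 1)/(r² + 1) with r = λ'/λ₀.
β = (1.5127 − 1)/(1.5127 + 1) ≈ 0.204.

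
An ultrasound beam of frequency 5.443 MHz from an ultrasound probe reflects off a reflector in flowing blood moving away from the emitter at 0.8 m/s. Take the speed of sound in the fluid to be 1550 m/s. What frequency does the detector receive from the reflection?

5.437 MHz

The reflector in flowing blood first receives the wave as a moving observer: f₁ = f₀ · (v − u)/v = 5.443 × (1550 − 0.8)/1550 ≈ 5.440 MHz.
On reflection it acts as a source moving away from the stationary detector: f₂ = f₁ · v/(v + u) = 5.440 × 1550/1550.8 ≈ 5.437 MHz.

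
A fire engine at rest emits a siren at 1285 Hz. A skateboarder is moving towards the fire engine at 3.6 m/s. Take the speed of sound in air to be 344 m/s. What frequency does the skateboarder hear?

Only the observer moves, toward the source, so f' = f · (v + v_o)/v.
f' = 1285 × (344 + 3.6)/344 = 1285 × 347.6/344 ≈ 1298 Hz.

1298 Hz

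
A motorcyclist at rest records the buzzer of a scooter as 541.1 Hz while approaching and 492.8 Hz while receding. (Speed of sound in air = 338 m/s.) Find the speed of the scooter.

15.8 m/s

f₁/f₂ = (v + v_s)/(v − v_s), so v_s = v · (f₁ − f₂)/(f₁ + f₂).
v_s = 338 × (541.1 − 492.8)/(541.1 + 492.8) = 338 × 48.3/1033.9 ≈ 15.8 m/s.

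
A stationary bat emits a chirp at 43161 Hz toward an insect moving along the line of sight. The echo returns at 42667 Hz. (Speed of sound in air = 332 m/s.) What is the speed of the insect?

1.91 m/s

Double Doppler shift off a moving reflector: f₂ = f₀ · (v + u)/(v − u) (u > 0 toward emitter).
Rearranging, u = v · (f₂ − f₀)/(f₂ + f₀) = 332 × -494/85828 ≈ -1.91 m/s.
So the insect is moving at 1.91 m/s away from the emitter.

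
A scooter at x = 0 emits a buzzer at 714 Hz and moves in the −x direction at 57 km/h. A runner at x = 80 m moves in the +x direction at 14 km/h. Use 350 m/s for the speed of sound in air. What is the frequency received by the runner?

676 Hz

57 km/h = 15.83 m/s; 14 km/h = 3.889 m/s.
The observer lies on the +x side, so the source is heading away from the observer and the observer is heading away from the source.
With source receding and observer receding, f' = f · (v − v_o)/(v + v_s).
f' = 714 × (350 − 3.889)/(350 + 15.83) = 714 × 346.11/365.83 ≈ 676 Hz.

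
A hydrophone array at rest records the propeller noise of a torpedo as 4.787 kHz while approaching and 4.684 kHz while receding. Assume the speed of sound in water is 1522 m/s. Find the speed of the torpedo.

f₁/f₂ = (v + v_s)/(v − v_s), so v_s = v · (f₁ − f₂)/(f₁ + f₂).
v_s = 1522 × (4.787 − 4.684)/(4.787 + 4.684) = 1522 × 0.103/9.471 ≈ 16.6 m/s.

16.6 m/s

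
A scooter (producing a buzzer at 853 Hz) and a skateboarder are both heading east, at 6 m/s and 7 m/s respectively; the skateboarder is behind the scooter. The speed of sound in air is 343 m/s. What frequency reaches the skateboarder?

855 Hz

The skateboarder is behind, so the scooter is moving away from it while the skateboarder is moving toward the scooter.
Both move, so f' = f · (v + v_o)/(v + v_s).
f' = 853 × (343 + 7)/(343 + 6) = 853 × 350/349 ≈ 855 Hz.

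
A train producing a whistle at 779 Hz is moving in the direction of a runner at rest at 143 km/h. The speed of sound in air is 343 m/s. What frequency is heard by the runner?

143 km/h = 39.72 m/s.
With the source moving toward a stationary observer, f' = f · v/(v − v_s).
f' = 779 × 343/(343 − 39.72) = 779 × 343/303.3 ≈ 881 Hz.

881 Hz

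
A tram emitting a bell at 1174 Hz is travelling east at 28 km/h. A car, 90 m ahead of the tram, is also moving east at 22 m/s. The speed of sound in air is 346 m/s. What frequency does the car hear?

1125 Hz

28 km/h = 7.778 m/s.
The car is ahead, so the tram is moving toward it while the car is moving away from the tram.
With source approaching and observer receding, f' = f · (v − v_o)/(v − v_s).
f' = 1174 × (346 − 22)/(346 − 7.778) = 1174 × 324/338.22 ≈ 1125 Hz.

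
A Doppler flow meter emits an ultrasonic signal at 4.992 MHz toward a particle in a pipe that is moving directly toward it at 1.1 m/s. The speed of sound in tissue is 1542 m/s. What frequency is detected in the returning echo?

At the particle in a pipe (a moving observer), f₁ = f₀ · (v + u)/v = 4.992 × 1543.1/1542 ≈ 4.996 MHz.
The reflection then acts as a moving source: f₂ = f₁ · v/(v − u) ≈ 4.999 MHz.
Equivalently f₂ = f₀ · (v + u)/(v − u).

4.999 MHz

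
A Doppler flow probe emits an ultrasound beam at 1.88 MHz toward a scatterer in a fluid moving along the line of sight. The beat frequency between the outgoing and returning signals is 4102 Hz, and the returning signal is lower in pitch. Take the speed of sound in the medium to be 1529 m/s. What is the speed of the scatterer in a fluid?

Double Doppler shift off a moving reflector: f₂ = f₀ · (v + u)/(v − u) (u > 0 toward emitter).
Returning signal is lower, so f₂ = f₀ − Δf = 1880000 − 4102 = 1875898 Hz.
Rearranging, u = v · (f₂ − f₀)/(f₂ + f₀) = 1529 × -4102/3755898 ≈ -1.67 m/s.
So the scatterer in a fluid is moving at 1.67 m/s away from the emitter.

1.67 m/s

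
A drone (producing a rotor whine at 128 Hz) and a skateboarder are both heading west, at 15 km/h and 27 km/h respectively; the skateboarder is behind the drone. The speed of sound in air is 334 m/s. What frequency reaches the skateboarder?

15 km/h = 4.167 m/s; 27 km/h = 7.5 m/s.
The skateboarder is behind, so the drone is moving away from it while the skateboarder is moving toward the drone.
General Doppler shift: f' = f · (v + v_o)/(v + v_s).
f' = 128 × (334 + 7.5)/(334 + 4.167) = 128 × 341.5/338.17 ≈ 129 Hz.

129 Hz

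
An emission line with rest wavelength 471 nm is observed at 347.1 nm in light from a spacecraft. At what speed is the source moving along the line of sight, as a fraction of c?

0.296c

λ'/λ₀ = 0.7369 < 1 (blueshift), so the source is approaching.
λ'/λ₀ = √((1 − β)/(1 + β)) for an approaching source ⇒ β = (1 − r²)/(1 + r²) with r = λ'/λ₀.
β = (1 − 0.5431)/(1 + 0.5431) ≈ 0.296.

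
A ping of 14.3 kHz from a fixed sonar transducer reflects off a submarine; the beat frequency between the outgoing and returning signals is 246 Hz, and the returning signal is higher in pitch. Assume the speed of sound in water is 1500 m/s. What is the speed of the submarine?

Double Doppler shift off a moving reflector: f₂ = f₀ · (v + u)/(v − u) (u > 0 toward emitter).
Returning signal is higher, so f₂ = f₀ + Δf = 14300 + 246 = 14546 Hz.
Rearranging, u = v · (f₂ − f₀)/(f₂ + f₀) = 1500 × 246/28846 ≈ 12.8 m/s.
So the submarine is moving at 12.8 m/s toward the emitter.

12.8 m/s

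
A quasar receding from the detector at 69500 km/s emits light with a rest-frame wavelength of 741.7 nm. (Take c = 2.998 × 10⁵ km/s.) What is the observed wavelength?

939.2 nm

β = v/c = 69500/299800 = 0.2318.
Relativistic Doppler for wavelength: λ' = λ₀ · √((1 + β)/(1 − β)).
λ' = 741.7 × √(1.2318/0.7682) = 741.7 × 1.26632 ≈ 939.2 nm.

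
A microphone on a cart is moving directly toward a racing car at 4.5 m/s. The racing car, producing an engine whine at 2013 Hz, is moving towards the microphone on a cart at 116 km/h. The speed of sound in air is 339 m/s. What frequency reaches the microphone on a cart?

2254 Hz

116 km/h = 32.22 m/s.
General Doppler shift: f' = f · (v + v_o)/(v − v_s).
f' = 2013 × (339 + 4.5)/(339 − 32.22) = 2013 × 343.5/306.78 ≈ 2254 Hz.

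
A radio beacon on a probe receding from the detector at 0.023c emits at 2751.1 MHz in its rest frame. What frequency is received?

2688.5 MHz

Relativistic Doppler for frequency: f' = f₀ · √((1 − β)/(1 + β)).
f' = 2751.1 × √(0.9770/1.0230) = 2751.1 × 0.97726 ≈ 2688.5 MHz.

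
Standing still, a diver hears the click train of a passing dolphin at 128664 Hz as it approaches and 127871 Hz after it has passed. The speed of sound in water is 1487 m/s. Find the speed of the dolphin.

4.6 m/s

f₁/f₂ = (v + v_s)/(v − v_s), so v_s = v · (f₁ − f₂)/(f₁ + f₂).
v_s = 1487 × (128664 − 127871)/(128664 + 127871) = 1487 × 793/256535 ≈ 4.6 m/s.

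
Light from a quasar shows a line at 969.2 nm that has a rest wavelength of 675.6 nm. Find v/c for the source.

λ'/λ₀ = 1.4346 > 1 (redshift), so the source is receding.
λ'/λ₀ = √((1 + β)/(1 − β)) for a receding source ⇒ β = (r² − 1)/(r² + 1) with r = λ'/λ₀.
β = (2.0580 − 1)/(2.0580 + 1) ≈ 0.346.

0.346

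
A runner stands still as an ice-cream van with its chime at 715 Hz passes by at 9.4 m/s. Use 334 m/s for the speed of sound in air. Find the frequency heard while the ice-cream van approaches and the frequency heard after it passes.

Approaching: f₁ = f · v/(v − v_s) = 715 × 334/324.6 ≈ 736 Hz.
Receding: f₂ = f · v/(v + v_s) = 715 × 334/343.4 ≈ 695 Hz.

736 Hz approaching; 695 Hz receding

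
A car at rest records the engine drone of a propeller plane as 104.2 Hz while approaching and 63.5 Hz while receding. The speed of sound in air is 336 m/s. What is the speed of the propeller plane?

f₁/f₂ = (v + v_s)/(v − v_s), so v_s = v · (f₁ − f₂)/(f₁ + f₂).
v_s = 336 × (104.2 − 63.5)/(104.2 + 63.5) = 336 × 40.7/167.7 ≈ 82 m/s.

82 m/s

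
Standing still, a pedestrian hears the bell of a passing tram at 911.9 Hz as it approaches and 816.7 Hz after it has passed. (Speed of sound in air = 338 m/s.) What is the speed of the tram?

f₁/f₂ = (v + v_s)/(v − v_s), so v_s = v · (f₁ − f₂)/(f₁ + f₂).
v_s = 338 × (911.9 − 816.7)/(911.9 + 816.7) = 338 × 95.2/1728.6 ≈ 18.6 m/s.

18.6 m/s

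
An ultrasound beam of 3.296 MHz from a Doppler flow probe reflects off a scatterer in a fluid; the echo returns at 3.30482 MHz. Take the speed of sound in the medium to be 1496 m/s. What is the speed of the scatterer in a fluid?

Double Doppler shift off a moving reflector: f₂ = f₀ · (v + u)/(v − u) (u > 0 toward emitter).
Rearranging, u = v · (f₂ − f₀)/(f₂ + f₀) = 1496 × 0.00882/6.60082 ≈ 2.00 m/s.
So the scatterer in a fluid is moving at 2.00 m/s toward the emitter.

2.00 m/s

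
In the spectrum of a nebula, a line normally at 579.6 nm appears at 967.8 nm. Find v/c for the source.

0.472c

λ'/λ₀ = 1.6698 > 1 (redshift), so the source is receding.
λ'/λ₀ = √((1 + β)/(1 − β)) for a receding source ⇒ β = (r² − 1)/(r² + 1) with r = λ'/λ₀.
β = (2.7881 − 1)/(2.7881 + 1) ≈ 0.472.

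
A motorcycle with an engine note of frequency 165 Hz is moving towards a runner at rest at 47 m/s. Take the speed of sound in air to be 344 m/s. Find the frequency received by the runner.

191 Hz

Only the source moves, toward the listener, so f' = f · v/(v − v_s).
f' = 165 × 344/(344 − 47) = 165 × 344/297 ≈ 191 Hz.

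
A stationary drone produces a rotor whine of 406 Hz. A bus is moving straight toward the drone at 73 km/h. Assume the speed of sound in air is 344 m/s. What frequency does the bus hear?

430 Hz

73 km/h = 20.28 m/s.
Moving observer, stationary source: f' = f · (v + v_o)/v.
f' = 406 × (344 + 20.28)/344 = 406 × 364.28/344 ≈ 430 Hz.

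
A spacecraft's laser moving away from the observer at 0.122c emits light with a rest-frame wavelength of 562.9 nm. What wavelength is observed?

636.3 nm

Relativistic Doppler for wavelength: λ' = λ₀ · √((1 + β)/(1 − β)).
λ' = 562.9 × √(1.1220/0.8780) = 562.9 × 1.13044 ≈ 636.3 nm.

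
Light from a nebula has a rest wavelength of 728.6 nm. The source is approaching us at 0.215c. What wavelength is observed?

585.6 nm

Relativistic Doppler for wavelength: λ' = λ₀ · √((1 − β)/(1 + β)).
λ' = 728.6 × √(0.7850/1.2150) = 728.6 × 0.80380 ≈ 585.6 nm.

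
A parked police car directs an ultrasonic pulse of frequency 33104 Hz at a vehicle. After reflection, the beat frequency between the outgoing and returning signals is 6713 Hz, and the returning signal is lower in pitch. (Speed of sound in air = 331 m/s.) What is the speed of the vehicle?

Double Doppler shift off a moving reflector: f₂ = f₀ · (v + u)/(v − u) (u > 0 toward emitter).
Returning signal is lower, so f₂ = f₀ − Δf = 33104 − 6713 = 26391 Hz.
Rearranging, u = v · (f₂ − f₀)/(f₂ + f₀) = 331 × -6713/59495 ≈ -37 m/s.
So the vehicle is moving at 37 m/s away from the emitter.

37 m/s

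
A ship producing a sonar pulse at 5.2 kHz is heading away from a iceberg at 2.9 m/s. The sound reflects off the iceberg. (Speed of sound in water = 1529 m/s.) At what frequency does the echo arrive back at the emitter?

5.18 kHz

The iceberg receives the sound from a moving source: f₁ = f₀ · v/(v + v_e) = 5.2 × 1529/1531.9 ≈ 5.19 kHz.
On the return leg the ship is a moving observer: f₂ = f₁ · (v − v_e)/v = 5.19 × 1526.1/1529 ≈ 5.18 kHz.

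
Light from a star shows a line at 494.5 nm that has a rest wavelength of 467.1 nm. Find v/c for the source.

λ'/λ₀ = 1.0587 > 1 (redshift), so the source is receding.
λ'/λ₀ = √((1 + β)/(1 − β)) for a receding source ⇒ β = (r² − 1)/(r² + 1) with r = λ'/λ₀.
β = (1.1208 − 1)/(1.1208 + 1) ≈ 0.057.

0.057c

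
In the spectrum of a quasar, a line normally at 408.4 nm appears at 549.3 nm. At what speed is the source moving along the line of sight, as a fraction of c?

0.288

λ'/λ₀ = 1.3450 > 1 (redshift), so the source is receding.
λ'/λ₀ = √((1 + β)/(1 − β)) for a receding source ⇒ β = (r² − 1)/(r² + 1) with r = λ'/λ₀.
β = (1.8090 − 1)/(1.8090 + 1) ≈ 0.288.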